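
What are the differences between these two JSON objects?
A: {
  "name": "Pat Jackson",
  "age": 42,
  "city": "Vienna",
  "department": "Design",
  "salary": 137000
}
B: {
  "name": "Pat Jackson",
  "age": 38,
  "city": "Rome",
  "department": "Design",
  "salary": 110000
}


Comparing each field (in key order):
  name: same
  age: DIFFERENT
  city: DIFFERENT
  department: same
  salary: DIFFERENT
Differences:
  age: 42 -> 38
  city: Vienna -> Rome
  salary: 137000 -> 110000

3 field(s) changed

3 changes: age, city, salary


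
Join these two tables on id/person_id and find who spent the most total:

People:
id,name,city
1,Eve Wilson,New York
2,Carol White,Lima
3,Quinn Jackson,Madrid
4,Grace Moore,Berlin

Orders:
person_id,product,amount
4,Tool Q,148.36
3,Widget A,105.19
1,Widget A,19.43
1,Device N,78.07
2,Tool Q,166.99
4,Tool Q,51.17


Join on: people.id = orders.person_id

Joined rows:
  Grace Moore (Berlin) bought Tool Q for $148.36
  Quinn Jackson (Madrid) bought Widget A for $105.19
  Eve Wilson (New York) bought Widget A for $19.43
  Eve Wilson (New York) bought Device N for $78.07
  Carol White (Lima) bought Tool Q for $166.99
  Grace Moore (Berlin) bought Tool Q for $51.17

Total per person:
  Grace Moore: $199.53
  Carol White: $166.99
  Quinn Jackson: $105.19
  Eve Wilson: $97.50

Top spender: Grace Moore ($199.53)

Grace Moore ($199.53)


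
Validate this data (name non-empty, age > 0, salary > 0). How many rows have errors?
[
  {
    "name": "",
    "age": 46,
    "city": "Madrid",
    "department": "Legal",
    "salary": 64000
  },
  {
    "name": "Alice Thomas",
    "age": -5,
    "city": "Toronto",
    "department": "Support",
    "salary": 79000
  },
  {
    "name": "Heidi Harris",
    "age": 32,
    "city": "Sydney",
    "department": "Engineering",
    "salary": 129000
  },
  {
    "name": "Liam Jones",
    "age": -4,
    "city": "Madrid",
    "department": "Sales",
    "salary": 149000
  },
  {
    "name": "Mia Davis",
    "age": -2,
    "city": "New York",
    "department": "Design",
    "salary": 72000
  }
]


Validating 5 records:
Rules: name non-empty, age > 0, salary > 0

  Row 1 (???): empty name
  Row 2 (Alice Thomas): negative age: -5
  Row 3 (Heidi Harris): OK
  Row 4 (Liam Jones): negative age: -4
  Row 5 (Mia Davis): negative age: -2

Total errors: 4

4 errors


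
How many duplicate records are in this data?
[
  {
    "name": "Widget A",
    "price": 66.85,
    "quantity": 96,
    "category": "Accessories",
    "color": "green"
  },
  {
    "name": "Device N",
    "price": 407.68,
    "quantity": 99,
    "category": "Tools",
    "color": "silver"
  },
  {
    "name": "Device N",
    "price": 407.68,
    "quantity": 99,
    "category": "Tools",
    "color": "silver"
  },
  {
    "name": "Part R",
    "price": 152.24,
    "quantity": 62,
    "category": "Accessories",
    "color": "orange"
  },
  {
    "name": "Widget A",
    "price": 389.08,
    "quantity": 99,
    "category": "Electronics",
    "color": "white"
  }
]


Checking 5 records for duplicates:

  Row 1: Widget A ($66.85, qty 96)
  Row 2: Device N ($407.68, qty 99)
  Row 3: Device N ($407.68, qty 99) <-- DUPLICATE
  Row 4: Part R ($152.24, qty 62)
  Row 5: Widget A ($389.08, qty 99)

Duplicates found: 1
Unique records: 4

1 duplicates, 4 unique


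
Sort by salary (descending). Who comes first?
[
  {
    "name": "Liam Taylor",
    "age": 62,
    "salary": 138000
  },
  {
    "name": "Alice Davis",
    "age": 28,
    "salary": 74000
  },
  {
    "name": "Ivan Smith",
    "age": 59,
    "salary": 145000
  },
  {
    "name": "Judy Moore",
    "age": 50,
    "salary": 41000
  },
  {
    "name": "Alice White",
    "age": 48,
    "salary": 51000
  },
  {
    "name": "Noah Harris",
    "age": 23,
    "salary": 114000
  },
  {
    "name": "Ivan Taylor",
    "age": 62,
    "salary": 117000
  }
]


Sort by: salary (descending)

Sorted order:
  1. Ivan Smith (salary = 145000)
  2. Liam Taylor (salary = 138000)
  3. Ivan Taylor (salary = 117000)
  4. Noah Harris (salary = 114000)
  5. Alice Davis (salary = 74000)
  6. Alice White (salary = 51000)
  7. Judy Moore (salary = 41000)

First: Ivan Smith

Ivan Smith


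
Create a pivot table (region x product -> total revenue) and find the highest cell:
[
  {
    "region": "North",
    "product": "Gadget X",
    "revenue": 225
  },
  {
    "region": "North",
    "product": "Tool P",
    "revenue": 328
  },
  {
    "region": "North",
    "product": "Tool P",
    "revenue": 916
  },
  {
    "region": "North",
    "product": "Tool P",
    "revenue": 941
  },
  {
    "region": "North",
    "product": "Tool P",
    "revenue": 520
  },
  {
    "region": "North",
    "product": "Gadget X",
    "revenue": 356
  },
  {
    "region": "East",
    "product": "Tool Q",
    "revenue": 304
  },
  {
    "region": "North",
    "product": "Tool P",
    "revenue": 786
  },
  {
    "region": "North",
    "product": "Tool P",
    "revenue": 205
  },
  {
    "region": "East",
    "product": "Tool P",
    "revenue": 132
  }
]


Pivot: region (rows) x product (columns) -> total revenue

     Gadget X      Tool P        Tool Q      
East             0           132           304  
North          581          3696             0  

Highest: North / Tool P = $3696

North / Tool P = $3696


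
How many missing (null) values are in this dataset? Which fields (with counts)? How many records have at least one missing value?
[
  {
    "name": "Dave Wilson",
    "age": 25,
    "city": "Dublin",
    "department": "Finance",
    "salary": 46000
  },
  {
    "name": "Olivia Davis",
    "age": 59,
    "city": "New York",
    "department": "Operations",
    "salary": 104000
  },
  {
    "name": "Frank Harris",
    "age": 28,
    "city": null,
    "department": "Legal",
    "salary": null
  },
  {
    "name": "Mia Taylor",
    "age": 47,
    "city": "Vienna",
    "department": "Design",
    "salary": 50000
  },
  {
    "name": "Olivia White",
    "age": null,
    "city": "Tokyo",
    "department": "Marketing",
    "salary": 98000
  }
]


Checking for missing (null) values in 5 records:

  Dave Wilson: complete
  Olivia Davis: complete
  Frank Harris: city, salary
  Mia Taylor: complete
  Olivia White: age

Per field:
  name: 0 missing
  age: 1 missing
  city: 1 missing
  department: 0 missing
  salary: 1 missing

Total missing values: 3
Records with any missing: 2

3 missing values (age: 1, city: 1, salary: 1); 2 incomplete records


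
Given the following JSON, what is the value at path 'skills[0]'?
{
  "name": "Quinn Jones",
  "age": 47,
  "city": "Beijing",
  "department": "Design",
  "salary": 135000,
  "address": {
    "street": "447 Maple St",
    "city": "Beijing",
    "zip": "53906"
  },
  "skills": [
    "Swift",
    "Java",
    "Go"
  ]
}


Query: skills[0]
Path: skills -> first element
Value: Swift

Swift


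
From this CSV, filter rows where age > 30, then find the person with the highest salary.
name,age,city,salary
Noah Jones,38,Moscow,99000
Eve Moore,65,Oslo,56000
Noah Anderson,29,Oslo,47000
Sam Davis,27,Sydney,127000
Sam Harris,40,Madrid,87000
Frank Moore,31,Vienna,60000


Filter: age > 30
Sort by: salary (descending)

Filtered records (4):
  Noah Jones, age 38, salary $99000
  Sam Harris, age 40, salary $87000
  Frank Moore, age 31, salary $60000
  Eve Moore, age 65, salary $56000

Highest salary: Noah Jones ($99000)

Noah Jones


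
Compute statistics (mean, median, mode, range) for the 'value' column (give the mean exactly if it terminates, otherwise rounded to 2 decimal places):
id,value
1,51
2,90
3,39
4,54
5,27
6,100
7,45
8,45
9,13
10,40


Data: [51, 90, 39, 54, 27, 100, 45, 45, 13, 40]
Count: 10
Sum: 504
Mean: 504/10 = 50.4
Sorted: [13, 27, 39, 40, 45, 45, 51, 54, 90, 100]
Median: 45.0
Mode: 45 (2 times)
Range: 100 - 13 = 87
Min: 13, Max: 100

mean=50.4, median=45.0, mode=45, range=87


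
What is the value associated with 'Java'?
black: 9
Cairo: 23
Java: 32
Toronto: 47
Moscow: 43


Looking up key 'Java'
Value: 32

32


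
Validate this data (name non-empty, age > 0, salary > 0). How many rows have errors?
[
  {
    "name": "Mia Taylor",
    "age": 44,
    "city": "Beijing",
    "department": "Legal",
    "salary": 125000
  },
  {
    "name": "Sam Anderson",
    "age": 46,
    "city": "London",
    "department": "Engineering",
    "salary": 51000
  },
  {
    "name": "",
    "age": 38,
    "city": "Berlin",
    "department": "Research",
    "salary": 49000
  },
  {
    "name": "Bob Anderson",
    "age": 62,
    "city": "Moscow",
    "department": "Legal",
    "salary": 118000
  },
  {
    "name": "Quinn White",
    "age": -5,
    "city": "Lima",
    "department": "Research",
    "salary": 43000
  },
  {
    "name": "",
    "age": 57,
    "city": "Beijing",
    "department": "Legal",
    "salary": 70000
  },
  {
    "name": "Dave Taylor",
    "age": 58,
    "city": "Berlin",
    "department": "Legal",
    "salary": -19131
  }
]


Validating 7 records:
Rules: name non-empty, age > 0, salary > 0

  Row 1 (Mia Taylor): OK
  Row 2 (Sam Anderson): OK
  Row 3 (???): empty name
  Row 4 (Bob Anderson): OK
  Row 5 (Quinn White): negative age: -5
  Row 6 (???): empty name
  Row 7 (Dave Taylor): negative salary: -19131

Total errors: 4

4 errors


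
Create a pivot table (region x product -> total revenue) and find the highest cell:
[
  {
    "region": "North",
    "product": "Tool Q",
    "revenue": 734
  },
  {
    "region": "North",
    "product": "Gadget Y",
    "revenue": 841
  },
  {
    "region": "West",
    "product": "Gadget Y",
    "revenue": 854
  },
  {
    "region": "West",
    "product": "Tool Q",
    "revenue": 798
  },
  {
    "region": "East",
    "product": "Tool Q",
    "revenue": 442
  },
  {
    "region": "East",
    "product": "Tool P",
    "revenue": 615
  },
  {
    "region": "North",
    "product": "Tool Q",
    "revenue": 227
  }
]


Pivot: region (rows) x product (columns) -> total revenue

     Gadget Y      Tool P        Tool Q      
East             0           615           442  
North          841             0           961  
West           854             0           798  

Highest: North / Tool Q = $961

North / Tool Q = $961


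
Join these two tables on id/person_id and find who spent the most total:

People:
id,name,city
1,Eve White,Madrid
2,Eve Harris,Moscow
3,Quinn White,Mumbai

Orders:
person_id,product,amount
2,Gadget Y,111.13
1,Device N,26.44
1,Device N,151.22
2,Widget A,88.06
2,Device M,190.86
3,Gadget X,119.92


Join on: people.id = orders.person_id

Joined rows:
  Eve Harris (Moscow) bought Gadget Y for $111.13
  Eve White (Madrid) bought Device N for $26.44
  Eve White (Madrid) bought Device N for $151.22
  Eve Harris (Moscow) bought Widget A for $88.06
  Eve Harris (Moscow) bought Device M for $190.86
  Quinn White (Mumbai) bought Gadget X for $119.92

Total per person:
  Eve Harris: $390.05
  Eve White: $177.66
  Quinn White: $119.92

Top spender: Eve Harris ($390.05)

Eve Harris ($390.05)


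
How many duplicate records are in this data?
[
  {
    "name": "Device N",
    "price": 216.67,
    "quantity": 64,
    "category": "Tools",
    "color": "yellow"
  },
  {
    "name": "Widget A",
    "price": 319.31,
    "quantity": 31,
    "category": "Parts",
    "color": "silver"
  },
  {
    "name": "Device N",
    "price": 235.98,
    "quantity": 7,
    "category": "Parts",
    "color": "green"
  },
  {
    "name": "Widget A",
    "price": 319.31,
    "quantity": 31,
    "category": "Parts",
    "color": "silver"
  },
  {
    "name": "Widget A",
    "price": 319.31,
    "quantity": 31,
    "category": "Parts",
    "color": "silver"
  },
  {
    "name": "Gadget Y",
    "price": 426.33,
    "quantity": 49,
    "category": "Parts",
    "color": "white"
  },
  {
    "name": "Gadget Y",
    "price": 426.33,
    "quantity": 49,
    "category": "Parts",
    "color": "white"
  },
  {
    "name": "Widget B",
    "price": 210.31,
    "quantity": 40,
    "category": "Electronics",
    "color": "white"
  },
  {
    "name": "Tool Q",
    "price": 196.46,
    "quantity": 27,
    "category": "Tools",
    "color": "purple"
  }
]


Checking 9 records for duplicates:

  Row 1: Device N ($216.67, qty 64)
  Row 2: Widget A ($319.31, qty 31)
  Row 3: Device N ($235.98, qty 7)
  Row 4: Widget A ($319.31, qty 31) <-- DUPLICATE
  Row 5: Widget A ($319.31, qty 31) <-- DUPLICATE
  Row 6: Gadget Y ($426.33, qty 49)
  Row 7: Gadget Y ($426.33, qty 49) <-- DUPLICATE
  Row 8: Widget B ($210.31, qty 40)
  Row 9: Tool Q ($196.46, qty 27)

Duplicates found: 3
Unique records: 6

3 duplicates, 6 unique


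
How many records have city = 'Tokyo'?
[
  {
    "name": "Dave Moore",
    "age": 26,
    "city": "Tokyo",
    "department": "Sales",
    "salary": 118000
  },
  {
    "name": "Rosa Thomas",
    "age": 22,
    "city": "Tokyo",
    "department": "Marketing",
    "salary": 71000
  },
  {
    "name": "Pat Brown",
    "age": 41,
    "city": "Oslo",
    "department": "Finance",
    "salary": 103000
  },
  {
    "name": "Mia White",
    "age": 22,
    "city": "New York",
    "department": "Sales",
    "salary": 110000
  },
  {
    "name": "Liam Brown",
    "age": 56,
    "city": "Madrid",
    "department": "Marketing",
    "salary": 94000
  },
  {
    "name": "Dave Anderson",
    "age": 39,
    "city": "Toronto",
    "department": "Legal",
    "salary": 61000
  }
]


Data: 6 records
Condition: city = 'Tokyo'

Checking each record:
  Dave Moore: Tokyo MATCH
  Rosa Thomas: Tokyo MATCH
  Pat Brown: Oslo
  Mia White: New York
  Liam Brown: Madrid
  Dave Anderson: Toronto

Count: 2

2


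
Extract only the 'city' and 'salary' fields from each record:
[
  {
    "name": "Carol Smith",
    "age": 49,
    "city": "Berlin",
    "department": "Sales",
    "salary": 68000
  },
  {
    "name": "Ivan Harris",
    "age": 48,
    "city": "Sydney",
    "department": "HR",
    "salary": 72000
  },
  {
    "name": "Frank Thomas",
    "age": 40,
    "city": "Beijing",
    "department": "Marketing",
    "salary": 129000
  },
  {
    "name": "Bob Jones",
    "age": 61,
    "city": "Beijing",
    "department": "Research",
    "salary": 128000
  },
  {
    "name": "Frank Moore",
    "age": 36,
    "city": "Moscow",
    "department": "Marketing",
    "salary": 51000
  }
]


Original: 5 records with fields: name, age, city, department, salary
Keep: ['city', 'salary']
Drop: ['name', 'age', 'department']
Result: 5 records, 2 fields each

[
  {
    "city": "Berlin",
    "salary": 68000
  },
  {
    "city": "Sydney",
    "salary": 72000
  },
  {
    "city": "Beijing",
    "salary": 129000
  },
  {
    "city": "Beijing",
    "salary": 128000
  },
  {
    "city": "Moscow",
    "salary": 51000
  }
]


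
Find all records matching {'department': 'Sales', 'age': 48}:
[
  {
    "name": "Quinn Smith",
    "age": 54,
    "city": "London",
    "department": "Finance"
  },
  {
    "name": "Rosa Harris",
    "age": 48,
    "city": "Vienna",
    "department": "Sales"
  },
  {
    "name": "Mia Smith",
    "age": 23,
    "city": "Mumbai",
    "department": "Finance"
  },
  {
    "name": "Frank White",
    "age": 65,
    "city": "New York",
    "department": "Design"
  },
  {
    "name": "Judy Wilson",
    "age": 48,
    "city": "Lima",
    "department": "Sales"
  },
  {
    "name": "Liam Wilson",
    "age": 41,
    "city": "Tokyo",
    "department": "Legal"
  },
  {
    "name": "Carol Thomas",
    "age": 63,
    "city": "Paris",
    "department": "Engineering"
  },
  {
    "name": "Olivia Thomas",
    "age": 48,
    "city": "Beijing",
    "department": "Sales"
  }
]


Search criteria: {'department': 'Sales', 'age': 48}

Checking 8 records:
  Quinn Smith: {department: Finance, age: 54}
  Rosa Harris: {department: Sales, age: 48} <-- MATCH
  Mia Smith: {department: Finance, age: 23}
  Frank White: {department: Design, age: 65}
  Judy Wilson: {department: Sales, age: 48} <-- MATCH
  Liam Wilson: {department: Legal, age: 41}
  Carol Thomas: {department: Engineering, age: 63}
  Olivia Thomas: {department: Sales, age: 48} <-- MATCH

Matches: ["Rosa Harris", "Judy Wilson", "Olivia Thomas"]

["Rosa Harris", "Judy Wilson", "Olivia Thomas"]


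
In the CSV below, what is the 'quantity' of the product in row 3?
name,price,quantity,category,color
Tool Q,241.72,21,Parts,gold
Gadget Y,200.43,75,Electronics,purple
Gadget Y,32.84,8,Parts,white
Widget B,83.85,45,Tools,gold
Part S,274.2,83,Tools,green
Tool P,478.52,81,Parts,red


Query: Row 3 ('Gadget Y'), column 'quantity'
Value: 8

8


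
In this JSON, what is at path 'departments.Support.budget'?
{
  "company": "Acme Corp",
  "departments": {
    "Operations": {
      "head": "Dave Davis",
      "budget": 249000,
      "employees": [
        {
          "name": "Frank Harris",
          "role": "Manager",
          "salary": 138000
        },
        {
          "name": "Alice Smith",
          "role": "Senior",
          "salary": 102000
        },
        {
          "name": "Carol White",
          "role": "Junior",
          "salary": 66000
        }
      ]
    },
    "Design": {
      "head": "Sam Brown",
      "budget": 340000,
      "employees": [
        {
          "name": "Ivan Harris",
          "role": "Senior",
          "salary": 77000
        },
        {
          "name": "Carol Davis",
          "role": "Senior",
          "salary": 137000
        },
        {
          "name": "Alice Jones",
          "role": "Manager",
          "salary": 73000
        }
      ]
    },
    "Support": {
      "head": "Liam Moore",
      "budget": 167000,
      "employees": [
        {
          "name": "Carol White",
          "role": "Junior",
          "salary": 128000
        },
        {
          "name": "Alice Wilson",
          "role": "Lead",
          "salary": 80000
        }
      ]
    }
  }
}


Path: departments.Support.budget

Navigate:
  -> departments
  -> Support
  -> budget = 167000

167000


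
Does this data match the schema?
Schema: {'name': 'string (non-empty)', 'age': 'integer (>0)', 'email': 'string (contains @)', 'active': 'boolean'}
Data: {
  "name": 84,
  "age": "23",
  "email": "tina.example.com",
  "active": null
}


Validating each field against schema:
  name: FAIL (84 is not a string)
  age: FAIL ("23" is not an integer)
  email: FAIL ("tina.example.com" does not contain @)
  active: FAIL (null is not a boolean)

Result: INVALID (4 errors: name, age, email, active)

INVALID (4 errors: name, age, email, active)


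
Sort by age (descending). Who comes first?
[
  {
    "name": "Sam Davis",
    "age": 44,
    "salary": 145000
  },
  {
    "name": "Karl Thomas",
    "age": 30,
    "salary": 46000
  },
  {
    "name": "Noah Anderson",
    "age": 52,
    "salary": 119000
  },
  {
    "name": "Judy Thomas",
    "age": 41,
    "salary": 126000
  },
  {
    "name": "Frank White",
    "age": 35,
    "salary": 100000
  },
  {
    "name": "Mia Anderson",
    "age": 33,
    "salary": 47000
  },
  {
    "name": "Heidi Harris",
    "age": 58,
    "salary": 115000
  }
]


Sort by: age (descending)

Sorted order:
  1. Heidi Harris (age = 58)
  2. Noah Anderson (age = 52)
  3. Sam Davis (age = 44)
  4. Judy Thomas (age = 41)
  5. Frank White (age = 35)
  6. Mia Anderson (age = 33)
  7. Karl Thomas (age = 30)

First: Heidi Harris

Heidi Harris


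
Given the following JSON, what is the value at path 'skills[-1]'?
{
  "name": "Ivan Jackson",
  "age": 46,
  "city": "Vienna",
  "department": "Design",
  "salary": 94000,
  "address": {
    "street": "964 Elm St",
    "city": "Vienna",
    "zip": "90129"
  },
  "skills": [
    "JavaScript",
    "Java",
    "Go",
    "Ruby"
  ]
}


Query: skills[-1]
Path: skills -> last element
Value: Ruby

Ruby


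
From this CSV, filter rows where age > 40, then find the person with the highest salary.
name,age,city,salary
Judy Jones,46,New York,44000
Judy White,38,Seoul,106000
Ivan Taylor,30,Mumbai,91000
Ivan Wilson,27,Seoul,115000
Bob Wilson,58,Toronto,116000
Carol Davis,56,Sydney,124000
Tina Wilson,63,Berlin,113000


Filter: age > 40
Sort by: salary (descending)

Filtered records (4):
  Carol Davis, age 56, salary $124000
  Bob Wilson, age 58, salary $116000
  Tina Wilson, age 63, salary $113000
  Judy Jones, age 46, salary $44000

Highest salary: Carol Davis ($124000)

Carol Davis


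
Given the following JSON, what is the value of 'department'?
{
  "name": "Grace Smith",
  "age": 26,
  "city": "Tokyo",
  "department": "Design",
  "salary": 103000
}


Looking up field 'department'
Value: Design

Design


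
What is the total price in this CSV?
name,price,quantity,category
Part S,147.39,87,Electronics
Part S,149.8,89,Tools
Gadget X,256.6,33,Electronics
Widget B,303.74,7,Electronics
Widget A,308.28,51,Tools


Computing total price:
Values: [147.39, 149.8, 256.6, 303.74, 308.28]
Sum = 1165.81

1165.81


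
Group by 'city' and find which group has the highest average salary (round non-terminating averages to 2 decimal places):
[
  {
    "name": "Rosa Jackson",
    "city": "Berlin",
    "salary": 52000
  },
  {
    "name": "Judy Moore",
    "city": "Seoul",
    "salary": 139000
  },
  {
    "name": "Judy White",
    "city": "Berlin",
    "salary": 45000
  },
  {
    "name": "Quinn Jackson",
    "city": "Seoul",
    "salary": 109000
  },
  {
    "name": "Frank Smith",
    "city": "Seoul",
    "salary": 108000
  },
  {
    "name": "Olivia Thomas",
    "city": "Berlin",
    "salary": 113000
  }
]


Group by: city

Groups:
  Berlin: 3 people, avg salary = 210000/3 = $70000
  Seoul: 3 people, avg salary = 356000/3 ≈ $118666.67

Highest average salary: Seoul (≈$118666.67)

Seoul (≈$118666.67)


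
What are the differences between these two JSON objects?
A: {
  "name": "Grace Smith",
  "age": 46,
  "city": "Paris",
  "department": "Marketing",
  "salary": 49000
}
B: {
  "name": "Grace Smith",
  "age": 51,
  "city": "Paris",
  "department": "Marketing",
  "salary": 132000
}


Comparing each field (in key order):
  name: same
  age: DIFFERENT
  city: same
  department: same
  salary: DIFFERENT
Differences:
  age: 46 -> 51
  salary: 49000 -> 132000

2 field(s) changed

2 changes: age, salary


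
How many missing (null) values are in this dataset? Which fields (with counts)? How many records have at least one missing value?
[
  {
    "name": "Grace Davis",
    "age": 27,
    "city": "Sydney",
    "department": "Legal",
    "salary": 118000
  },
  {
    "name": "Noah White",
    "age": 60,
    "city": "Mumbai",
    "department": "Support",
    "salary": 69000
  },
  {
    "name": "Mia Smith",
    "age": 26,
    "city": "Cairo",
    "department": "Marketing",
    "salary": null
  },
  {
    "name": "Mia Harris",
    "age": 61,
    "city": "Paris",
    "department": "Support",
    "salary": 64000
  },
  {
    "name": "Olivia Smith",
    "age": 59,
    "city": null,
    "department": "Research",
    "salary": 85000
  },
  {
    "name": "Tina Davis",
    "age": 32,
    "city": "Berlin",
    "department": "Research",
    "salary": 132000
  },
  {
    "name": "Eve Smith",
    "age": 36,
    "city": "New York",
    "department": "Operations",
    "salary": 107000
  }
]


Checking for missing (null) values in 7 records:

  Grace Davis: complete
  Noah White: complete
  Mia Smith: salary
  Mia Harris: complete
  Olivia Smith: city
  Tina Davis: complete
  Eve Smith: complete

Per field:
  name: 0 missing
  age: 0 missing
  city: 1 missing
  department: 0 missing
  salary: 1 missing

Total missing values: 2
Records with any missing: 2

2 missing values (city: 1, salary: 1); 2 incomplete records


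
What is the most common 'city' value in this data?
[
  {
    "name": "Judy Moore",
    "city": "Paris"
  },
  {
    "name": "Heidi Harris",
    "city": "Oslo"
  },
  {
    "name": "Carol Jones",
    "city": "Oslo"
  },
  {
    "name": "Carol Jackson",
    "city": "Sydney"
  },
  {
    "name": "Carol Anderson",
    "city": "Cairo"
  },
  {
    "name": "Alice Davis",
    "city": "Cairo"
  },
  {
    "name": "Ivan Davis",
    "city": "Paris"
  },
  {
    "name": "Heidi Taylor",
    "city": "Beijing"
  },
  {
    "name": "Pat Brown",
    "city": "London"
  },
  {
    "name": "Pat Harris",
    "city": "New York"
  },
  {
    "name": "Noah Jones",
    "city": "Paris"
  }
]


Counting 'city' values across 11 records:

  Paris: 3 ###
  Oslo: 2 ##
  Cairo: 2 ##
  Sydney: 1 #
  Beijing: 1 #
  London: 1 #
  New York: 1 #

Most common: Paris (3 times)

Paris (3 times)


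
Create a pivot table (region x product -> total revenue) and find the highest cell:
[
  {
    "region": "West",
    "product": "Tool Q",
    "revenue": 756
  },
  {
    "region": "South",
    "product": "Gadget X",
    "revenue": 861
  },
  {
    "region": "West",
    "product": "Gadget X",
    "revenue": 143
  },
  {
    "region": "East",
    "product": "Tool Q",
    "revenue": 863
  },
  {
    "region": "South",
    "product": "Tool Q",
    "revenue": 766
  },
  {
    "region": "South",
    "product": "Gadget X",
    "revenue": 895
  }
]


Pivot: region (rows) x product (columns) -> total revenue

     Gadget X      Tool Q      
East             0           863  
South         1756           766  
West           143           756  

Highest: South / Gadget X = $1756

South / Gadget X = $1756


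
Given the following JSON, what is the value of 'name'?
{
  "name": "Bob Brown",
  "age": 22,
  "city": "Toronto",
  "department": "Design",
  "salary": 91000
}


Looking up field 'name'
Value: Bob Brown

Bob Brown


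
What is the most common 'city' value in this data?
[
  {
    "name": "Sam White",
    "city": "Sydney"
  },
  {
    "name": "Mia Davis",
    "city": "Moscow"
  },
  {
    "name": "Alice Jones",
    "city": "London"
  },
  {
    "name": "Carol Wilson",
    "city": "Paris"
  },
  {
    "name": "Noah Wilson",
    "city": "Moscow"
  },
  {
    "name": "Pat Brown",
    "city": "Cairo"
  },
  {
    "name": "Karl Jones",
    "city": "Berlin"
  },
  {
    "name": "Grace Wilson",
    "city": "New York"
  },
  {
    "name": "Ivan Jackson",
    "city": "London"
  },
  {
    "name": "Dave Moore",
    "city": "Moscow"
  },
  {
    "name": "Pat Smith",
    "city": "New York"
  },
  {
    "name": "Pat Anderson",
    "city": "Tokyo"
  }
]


Counting 'city' values across 12 records:

  Moscow: 3 ###
  London: 2 ##
  New York: 2 ##
  Sydney: 1 #
  Paris: 1 #
  Cairo: 1 #
  Berlin: 1 #
  Tokyo: 1 #

Most common: Moscow (3 times)

Moscow (3 times)


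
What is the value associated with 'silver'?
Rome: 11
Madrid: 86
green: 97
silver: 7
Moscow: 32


Looking up key 'silver'
Value: 7

7


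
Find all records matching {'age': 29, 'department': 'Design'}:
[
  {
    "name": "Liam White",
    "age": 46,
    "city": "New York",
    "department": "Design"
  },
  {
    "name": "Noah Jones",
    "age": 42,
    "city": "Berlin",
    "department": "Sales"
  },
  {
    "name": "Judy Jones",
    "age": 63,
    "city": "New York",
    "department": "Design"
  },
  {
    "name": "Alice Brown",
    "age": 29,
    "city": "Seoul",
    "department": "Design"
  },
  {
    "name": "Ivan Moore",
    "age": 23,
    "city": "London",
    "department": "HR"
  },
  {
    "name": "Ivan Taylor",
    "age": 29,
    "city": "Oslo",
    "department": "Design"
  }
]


Search criteria: {'age': 29, 'department': 'Design'}

Checking 6 records:
  Liam White: {age: 46, department: Design}
  Noah Jones: {age: 42, department: Sales}
  Judy Jones: {age: 63, department: Design}
  Alice Brown: {age: 29, department: Design} <-- MATCH
  Ivan Moore: {age: 23, department: HR}
  Ivan Taylor: {age: 29, department: Design} <-- MATCH

Matches: ["Alice Brown", "Ivan Taylor"]

["Alice Brown", "Ivan Taylor"]


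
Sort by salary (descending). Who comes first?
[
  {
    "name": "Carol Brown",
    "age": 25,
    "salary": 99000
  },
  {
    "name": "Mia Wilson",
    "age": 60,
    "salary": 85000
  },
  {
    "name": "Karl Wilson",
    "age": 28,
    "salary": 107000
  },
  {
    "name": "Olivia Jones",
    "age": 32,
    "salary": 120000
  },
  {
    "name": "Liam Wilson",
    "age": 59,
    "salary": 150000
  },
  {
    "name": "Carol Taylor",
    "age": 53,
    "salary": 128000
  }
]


Sort by: salary (descending)

Sorted order:
  1. Liam Wilson (salary = 150000)
  2. Carol Taylor (salary = 128000)
  3. Olivia Jones (salary = 120000)
  4. Karl Wilson (salary = 107000)
  5. Carol Brown (salary = 99000)
  6. Mia Wilson (salary = 85000)

First: Liam Wilson

Liam Wilson


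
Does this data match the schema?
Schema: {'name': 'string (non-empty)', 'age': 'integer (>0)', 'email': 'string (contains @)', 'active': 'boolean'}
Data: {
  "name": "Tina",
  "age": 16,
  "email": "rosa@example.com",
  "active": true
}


Validating each field against schema:
  name: OK (non-empty string)
  age: OK (positive integer)
  email: OK (string with @)
  active: OK (boolean)

Result: VALID

VALID


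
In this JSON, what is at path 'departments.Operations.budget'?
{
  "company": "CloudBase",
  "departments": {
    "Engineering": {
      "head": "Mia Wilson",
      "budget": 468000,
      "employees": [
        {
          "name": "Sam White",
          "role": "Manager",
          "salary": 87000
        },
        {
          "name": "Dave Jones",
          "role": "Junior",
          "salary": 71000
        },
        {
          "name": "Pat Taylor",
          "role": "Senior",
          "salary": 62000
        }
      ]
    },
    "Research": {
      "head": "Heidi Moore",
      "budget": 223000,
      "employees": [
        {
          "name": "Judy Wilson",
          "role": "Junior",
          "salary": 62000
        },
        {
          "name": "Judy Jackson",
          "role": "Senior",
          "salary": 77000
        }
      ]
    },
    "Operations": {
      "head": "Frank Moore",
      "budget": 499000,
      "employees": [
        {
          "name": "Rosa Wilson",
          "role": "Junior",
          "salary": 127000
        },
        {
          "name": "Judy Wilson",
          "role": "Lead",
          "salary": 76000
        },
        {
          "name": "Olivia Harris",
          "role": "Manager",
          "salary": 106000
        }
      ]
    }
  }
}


Path: departments.Operations.budget

Navigate:
  -> departments
  -> Operations
  -> budget = 499000

499000


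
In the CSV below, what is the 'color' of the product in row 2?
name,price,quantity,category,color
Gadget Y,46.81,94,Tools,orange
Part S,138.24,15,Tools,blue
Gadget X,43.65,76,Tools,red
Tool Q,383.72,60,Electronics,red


Query: Row 2 ('Part S'), column 'color'
Value: blue

blue


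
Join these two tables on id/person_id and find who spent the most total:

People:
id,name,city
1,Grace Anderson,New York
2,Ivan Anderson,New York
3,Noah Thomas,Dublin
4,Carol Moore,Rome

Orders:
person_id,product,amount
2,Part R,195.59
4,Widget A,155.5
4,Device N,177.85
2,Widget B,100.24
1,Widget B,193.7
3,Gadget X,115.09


Join on: people.id = orders.person_id

Joined rows:
  Ivan Anderson (New York) bought Part R for $195.59
  Carol Moore (Rome) bought Widget A for $155.5
  Carol Moore (Rome) bought Device N for $177.85
  Ivan Anderson (New York) bought Widget B for $100.24
  Grace Anderson (New York) bought Widget B for $193.7
  Noah Thomas (Dublin) bought Gadget X for $115.09

Total per person:
  Carol Moore: $333.35
  Ivan Anderson: $295.83
  Grace Anderson: $193.70
  Noah Thomas: $115.09

Top spender: Carol Moore ($333.35)

Carol Moore ($333.35)


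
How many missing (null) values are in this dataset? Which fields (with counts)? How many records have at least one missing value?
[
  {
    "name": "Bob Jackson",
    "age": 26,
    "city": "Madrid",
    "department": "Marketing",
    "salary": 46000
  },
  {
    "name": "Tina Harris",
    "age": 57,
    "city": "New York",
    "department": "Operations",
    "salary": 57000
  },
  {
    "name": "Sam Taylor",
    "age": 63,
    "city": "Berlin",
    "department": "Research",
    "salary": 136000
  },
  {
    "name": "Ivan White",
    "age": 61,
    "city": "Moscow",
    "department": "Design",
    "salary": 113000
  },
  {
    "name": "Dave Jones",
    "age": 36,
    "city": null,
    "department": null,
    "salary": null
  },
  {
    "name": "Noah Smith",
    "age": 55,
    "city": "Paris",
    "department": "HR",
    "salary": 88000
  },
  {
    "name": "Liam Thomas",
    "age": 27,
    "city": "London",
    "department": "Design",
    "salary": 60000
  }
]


Checking for missing (null) values in 7 records:

  Bob Jackson: complete
  Tina Harris: complete
  Sam Taylor: complete
  Ivan White: complete
  Dave Jones: city, department, salary
  Noah Smith: complete
  Liam Thomas: complete

Per field:
  name: 0 missing
  age: 0 missing
  city: 1 missing
  department: 1 missing
  salary: 1 missing

Total missing values: 3
Records with any missing: 1

3 missing values (city: 1, department: 1, salary: 1); 1 incomplete records


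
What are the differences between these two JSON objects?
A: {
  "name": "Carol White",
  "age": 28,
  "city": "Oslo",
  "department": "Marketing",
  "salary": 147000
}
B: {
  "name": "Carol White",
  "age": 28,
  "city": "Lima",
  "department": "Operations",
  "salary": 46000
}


Comparing each field (in key order):
  name: same
  age: same
  city: DIFFERENT
  department: DIFFERENT
  salary: DIFFERENT
Differences:
  city: Oslo -> Lima
  department: Marketing -> Operations
  salary: 147000 -> 46000

3 field(s) changed

3 changes: city, department, salary


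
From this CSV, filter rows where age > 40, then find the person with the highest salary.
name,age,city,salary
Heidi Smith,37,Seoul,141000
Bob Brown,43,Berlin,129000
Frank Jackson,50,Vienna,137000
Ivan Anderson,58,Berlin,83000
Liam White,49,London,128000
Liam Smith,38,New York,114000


Filter: age > 40
Sort by: salary (descending)

Filtered records (4):
  Frank Jackson, age 50, salary $137000
  Bob Brown, age 43, salary $129000
  Liam White, age 49, salary $128000
  Ivan Anderson, age 58, salary $83000

Highest salary: Frank Jackson ($137000)

Frank Jackson


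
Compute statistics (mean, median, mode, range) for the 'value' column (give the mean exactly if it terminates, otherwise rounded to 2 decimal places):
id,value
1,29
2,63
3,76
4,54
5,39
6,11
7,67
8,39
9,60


Data: [29, 63, 76, 54, 39, 11, 67, 39, 60]
Count: 9
Sum: 438
Mean: 438/9 ≈ 48.67 (rounded to 2 decimal places)
Sorted: [11, 29, 39, 39, 54, 60, 63, 67, 76]
Median: 54.0
Mode: 39 (2 times)
Range: 76 - 11 = 65
Min: 11, Max: 76

mean≈48.67, median=54.0, mode=39, range=65


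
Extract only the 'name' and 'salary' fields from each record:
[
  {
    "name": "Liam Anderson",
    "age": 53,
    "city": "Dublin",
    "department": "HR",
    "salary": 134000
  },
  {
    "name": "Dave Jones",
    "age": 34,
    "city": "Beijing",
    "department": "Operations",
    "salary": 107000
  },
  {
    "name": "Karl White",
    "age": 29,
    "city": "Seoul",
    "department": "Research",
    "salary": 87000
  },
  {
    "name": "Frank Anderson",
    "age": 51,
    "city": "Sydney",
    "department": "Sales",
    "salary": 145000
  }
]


Original: 4 records with fields: name, age, city, department, salary
Keep: ['name', 'salary']
Drop: ['age', 'city', 'department']
Result: 4 records, 2 fields each

[
  {
    "name": "Liam Anderson",
    "salary": 134000
  },
  {
    "name": "Dave Jones",
    "salary": 107000
  },
  {
    "name": "Karl White",
    "salary": 87000
  },
  {
    "name": "Frank Anderson",
    "salary": 145000
  }
]


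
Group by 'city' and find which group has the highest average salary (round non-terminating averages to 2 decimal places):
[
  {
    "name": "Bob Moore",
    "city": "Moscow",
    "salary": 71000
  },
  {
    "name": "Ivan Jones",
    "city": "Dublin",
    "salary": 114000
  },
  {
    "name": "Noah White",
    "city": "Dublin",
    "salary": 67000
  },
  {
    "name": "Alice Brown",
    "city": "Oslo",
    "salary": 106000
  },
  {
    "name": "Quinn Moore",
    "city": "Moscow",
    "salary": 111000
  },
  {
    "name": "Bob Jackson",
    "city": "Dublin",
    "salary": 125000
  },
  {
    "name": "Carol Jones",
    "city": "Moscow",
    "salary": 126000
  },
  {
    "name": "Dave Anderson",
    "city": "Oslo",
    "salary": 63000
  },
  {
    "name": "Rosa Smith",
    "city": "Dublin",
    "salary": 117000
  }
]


Group by: city

Groups:
  Dublin: 4 people, avg salary = 423000/4 = $105750
  Moscow: 3 people, avg salary = 308000/3 ≈ $102666.67
  Oslo: 2 people, avg salary = 169000/2 = $84500

Highest average salary: Dublin ($105750)

Dublin ($105750)


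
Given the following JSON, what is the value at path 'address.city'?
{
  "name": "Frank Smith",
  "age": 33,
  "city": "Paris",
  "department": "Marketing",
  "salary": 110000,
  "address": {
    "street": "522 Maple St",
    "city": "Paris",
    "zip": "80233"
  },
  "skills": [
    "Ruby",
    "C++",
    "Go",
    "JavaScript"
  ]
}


Query: address.city
Path: address -> city
Value: Paris

Paris


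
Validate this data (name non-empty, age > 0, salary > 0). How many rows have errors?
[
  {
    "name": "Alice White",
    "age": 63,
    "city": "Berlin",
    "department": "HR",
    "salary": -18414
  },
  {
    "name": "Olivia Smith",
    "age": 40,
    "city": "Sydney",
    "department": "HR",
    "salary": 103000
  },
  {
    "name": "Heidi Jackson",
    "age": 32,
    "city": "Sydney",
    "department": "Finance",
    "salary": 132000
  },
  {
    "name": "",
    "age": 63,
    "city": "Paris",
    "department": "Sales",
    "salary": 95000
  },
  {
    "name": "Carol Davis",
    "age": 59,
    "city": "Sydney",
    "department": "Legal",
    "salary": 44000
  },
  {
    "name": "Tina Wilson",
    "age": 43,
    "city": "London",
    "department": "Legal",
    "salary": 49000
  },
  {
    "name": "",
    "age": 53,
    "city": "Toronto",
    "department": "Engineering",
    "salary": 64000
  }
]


Validating 7 records:
Rules: name non-empty, age > 0, salary > 0

  Row 1 (Alice White): negative salary: -18414
  Row 2 (Olivia Smith): OK
  Row 3 (Heidi Jackson): OK
  Row 4 (???): empty name
  Row 5 (Carol Davis): OK
  Row 6 (Tina Wilson): OK
  Row 7 (???): empty name

Total errors: 3

3 errors


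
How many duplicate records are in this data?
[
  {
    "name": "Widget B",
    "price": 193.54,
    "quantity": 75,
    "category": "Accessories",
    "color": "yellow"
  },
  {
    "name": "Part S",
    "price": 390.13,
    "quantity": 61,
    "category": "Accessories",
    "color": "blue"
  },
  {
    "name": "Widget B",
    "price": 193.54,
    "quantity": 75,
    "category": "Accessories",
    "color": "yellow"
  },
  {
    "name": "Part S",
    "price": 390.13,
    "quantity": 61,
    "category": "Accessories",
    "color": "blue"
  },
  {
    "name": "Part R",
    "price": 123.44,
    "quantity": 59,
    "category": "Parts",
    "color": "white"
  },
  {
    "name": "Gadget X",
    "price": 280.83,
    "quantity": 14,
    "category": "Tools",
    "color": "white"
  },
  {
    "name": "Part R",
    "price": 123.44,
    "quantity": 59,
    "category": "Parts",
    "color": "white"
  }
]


Checking 7 records for duplicates:

  Row 1: Widget B ($193.54, qty 75)
  Row 2: Part S ($390.13, qty 61)
  Row 3: Widget B ($193.54, qty 75) <-- DUPLICATE
  Row 4: Part S ($390.13, qty 61) <-- DUPLICATE
  Row 5: Part R ($123.44, qty 59)
  Row 6: Gadget X ($280.83, qty 14)
  Row 7: Part R ($123.44, qty 59) <-- DUPLICATE

Duplicates found: 3
Unique records: 4

3 duplicates, 4 unique


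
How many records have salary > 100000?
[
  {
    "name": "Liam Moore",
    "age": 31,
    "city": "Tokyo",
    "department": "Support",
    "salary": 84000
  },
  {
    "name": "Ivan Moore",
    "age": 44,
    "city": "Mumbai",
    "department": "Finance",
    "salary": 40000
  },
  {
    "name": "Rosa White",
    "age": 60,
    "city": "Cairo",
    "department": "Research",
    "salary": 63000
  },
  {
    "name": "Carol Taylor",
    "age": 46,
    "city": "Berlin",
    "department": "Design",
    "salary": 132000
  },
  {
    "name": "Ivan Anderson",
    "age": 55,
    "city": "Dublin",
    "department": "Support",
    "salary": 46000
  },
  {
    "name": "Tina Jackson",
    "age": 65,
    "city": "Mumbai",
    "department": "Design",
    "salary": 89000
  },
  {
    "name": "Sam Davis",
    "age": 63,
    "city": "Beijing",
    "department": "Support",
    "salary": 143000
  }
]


Data: 7 records
Condition: salary > 100000

Checking each record:
  Liam Moore: 84000
  Ivan Moore: 40000
  Rosa White: 63000
  Carol Taylor: 132000 MATCH
  Ivan Anderson: 46000
  Tina Jackson: 89000
  Sam Davis: 143000 MATCH

Count: 2

2
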